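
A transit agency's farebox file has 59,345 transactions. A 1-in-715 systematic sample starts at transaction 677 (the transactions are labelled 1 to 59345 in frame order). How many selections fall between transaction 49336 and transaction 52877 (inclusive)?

5

k = 715
First selection ≥ 49336: 677 + ⌈(49336−677)/715⌉·715 = 677 + 69×715 = 50012
Last selection ≤ 52877: 677 + ⌊(52877−677)/715⌋·715 = 677 + 73×715 = 52872
Count = 73 − 69 + 1 = 5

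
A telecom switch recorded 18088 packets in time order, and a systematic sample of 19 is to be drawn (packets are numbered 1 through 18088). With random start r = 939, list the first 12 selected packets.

k = N/n = 18088/19 = 952
packet 1: 939
packet 2: 939 + 952 = 1891
packet 3: 1891 + 952 = 2843
packet 4: 2843 + 952 = 3795
packet 5: 3795 + 952 = 4747
packet 6: 4747 + 952 = 5699
packet 7: 5699 + 952 = 6651
packet 8: 6651 + 952 = 7603
packet 9: 7603 + 952 = 8555
packet 10: 8555 + 952 = 9507
packet 11: 9507 + 952 = 10459
packet 12: 10459 + 952 = 11411

939, 1891, 2843, 3795, 4747, 5699, 6651, 7603, 8555, 9507, 10459, 11411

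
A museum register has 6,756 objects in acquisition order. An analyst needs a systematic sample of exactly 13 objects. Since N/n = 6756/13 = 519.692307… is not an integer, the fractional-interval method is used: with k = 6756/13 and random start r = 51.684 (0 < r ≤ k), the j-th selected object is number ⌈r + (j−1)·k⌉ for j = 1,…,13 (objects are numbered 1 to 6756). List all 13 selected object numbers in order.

j=1: r + 0k = 51.684 → ⌈·⌉ = 52
j=2: r + 1k = 571.376307… → ⌈·⌉ = 572
j=3: r + 2k = 1091.068615… → ⌈·⌉ = 1092
j=4: r + 3k = 1610.760923… → ⌈·⌉ = 1611
j=5: r + 4k = 2130.453230… → ⌈·⌉ = 2131
j=6: r + 5k = 2650.145538… → ⌈·⌉ = 2651
j=7: r + 6k = 3169.837846… → ⌈·⌉ = 3170
j=8: r + 7k = 3689.530153… → ⌈·⌉ = 3690
j=9: r + 8k = 4209.222461… → ⌈·⌉ = 4210
j=10: r + 9k = 4728.914769… → ⌈·⌉ = 4729
j=11: r + 10k = 5248.607076… → ⌈·⌉ = 5249
j=12: r + 11k = 5768.299384… → ⌈·⌉ = 5769
j=13: r + 12k = 6287.991692… → ⌈·⌉ = 6288

52, 572, 1092, 1611, 2131, 2651, 3170, 3690, 4210, 4729, 5249, 5769, 6288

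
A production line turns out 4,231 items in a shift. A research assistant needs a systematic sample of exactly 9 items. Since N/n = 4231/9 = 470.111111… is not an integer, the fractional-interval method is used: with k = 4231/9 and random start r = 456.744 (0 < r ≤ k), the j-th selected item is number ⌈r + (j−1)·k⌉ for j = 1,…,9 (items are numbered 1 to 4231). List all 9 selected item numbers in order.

j=1: r + 0k = 456.744 → ⌈·⌉ = 457
j=2: r + 1k = 926.855111… → ⌈·⌉ = 927
j=3: r + 2k = 1396.966222… → ⌈·⌉ = 1397
j=4: r + 3k = 1867.077333… → ⌈·⌉ = 1868
j=5: r + 4k = 2337.188444… → ⌈·⌉ = 2338
j=6: r + 5k = 2807.299555… → ⌈·⌉ = 2808
j=7: r + 6k = 3277.410666… → ⌈·⌉ = 3278
j=8: r + 7k = 3747.521777… → ⌈·⌉ = 3748
j=9: r + 8k = 4217.632888… → ⌈·⌉ = 4218

457, 927, 1397, 1868, 2338, 2808, 3278, 3748, 4218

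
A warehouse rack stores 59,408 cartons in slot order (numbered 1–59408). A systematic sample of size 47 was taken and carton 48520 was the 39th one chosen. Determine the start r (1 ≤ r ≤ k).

488

k = 59408/47 = 1264
r = 48520 − (39−1)×1264 = 48520 − 48032 = 488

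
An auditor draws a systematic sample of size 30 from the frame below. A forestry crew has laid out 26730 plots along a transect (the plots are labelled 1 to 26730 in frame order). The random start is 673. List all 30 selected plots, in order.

673, 1564, 2455, 3346, 4237, 5128, 6019, 6910, 7801, 8692, 9583, 10474, 11365, 12256, 13147, 14038, 14929, 15820, 16711, 17602, 18493, 19384, 20275, 21166, 22057, 22948, 23839, 24730, 25621, 26512

k = N/n = 26730/30 = 891
plot 1: 673
plot 2: 673 + 891 = 1564
plot 3: 1564 + 891 = 2455
plot 4: 2455 + 891 = 3346
plot 5: 3346 + 891 = 4237
plot 6: 4237 + 891 = 5128
plot 7: 5128 + 891 = 6019
plot 8: 6019 + 891 = 6910
plot 9: 6910 + 891 = 7801
plot 10: 7801 + 891 = 8692
plot 11: 8692 + 891 = 9583
plot 12: 9583 + 891 = 10474
plot 13: 10474 + 891 = 11365
plot 14: 11365 + 891 = 12256
plot 15: 12256 + 891 = 13147
plot 16: 13147 + 891 = 14038
plot 17: 14038 + 891 = 14929
plot 18: 14929 + 891 = 15820
plot 19: 15820 + 891 = 16711
plot 20: 16711 + 891 = 17602
plot 21: 17602 + 891 = 18493
plot 22: 18493 + 891 = 19384
plot 23: 19384 + 891 = 20275
plot 24: 20275 + 891 = 21166
plot 25: 21166 + 891 = 22057
plot 26: 22057 + 891 = 22948
plot 27: 22948 + 891 = 23839
plot 28: 23839 + 891 = 24730
plot 29: 24730 + 891 = 25621
plot 30: 25621 + 891 = 26512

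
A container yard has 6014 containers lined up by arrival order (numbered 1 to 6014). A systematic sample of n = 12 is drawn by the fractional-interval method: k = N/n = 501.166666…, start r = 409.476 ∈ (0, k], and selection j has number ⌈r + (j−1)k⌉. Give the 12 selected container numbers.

j=1: r + 0k = 409.476 → ⌈·⌉ = 410
j=2: r + 1k = 910.642666… → ⌈·⌉ = 911
j=3: r + 2k = 1411.809333… → ⌈·⌉ = 1412
j=4: r + 3k = 1912.976 → ⌈·⌉ = 1913
j=5: r + 4k = 2414.142666… → ⌈·⌉ = 2415
j=6: r + 5k = 2915.309333… → ⌈·⌉ = 2916
j=7: r + 6k = 3416.476 → ⌈·⌉ = 3417
j=8: r + 7k = 3917.642666… → ⌈·⌉ = 3918
j=9: r + 8k = 4418.809333… → ⌈·⌉ = 4419
j=10: r + 9k = 4919.976 → ⌈·⌉ = 4920
j=11: r + 10k = 5421.142666… → ⌈·⌉ = 5422
j=12: r + 11k = 5922.309333… → ⌈·⌉ = 5923

410, 911, 1412, 1913, 2415, 2916, 3417, 3918, 4419, 4920, 5422, 5923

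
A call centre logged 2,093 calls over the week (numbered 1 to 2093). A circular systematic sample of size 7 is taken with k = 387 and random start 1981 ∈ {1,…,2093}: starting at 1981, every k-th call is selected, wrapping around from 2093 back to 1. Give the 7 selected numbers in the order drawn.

1981, 275, 662, 1049, 1436, 1823, 117

Selection 1: 1981
Selection 2: 1981 + 387 = 2368 → 2368 − 2093 = 275
Selection 3: 275 + 387 = 662
Selection 4: 662 + 387 = 1049
Selection 5: 1049 + 387 = 1436
Selection 6: 1436 + 387 = 1823
Selection 7: 1823 + 387 = 2210 → 2210 − 2093 = 117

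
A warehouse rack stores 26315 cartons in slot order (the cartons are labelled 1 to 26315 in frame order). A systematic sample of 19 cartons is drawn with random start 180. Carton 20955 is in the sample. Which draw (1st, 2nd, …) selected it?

16

k = 26315/19 = 1385
position = (20955 − 180)/1385 + 1 = 20775/1385 + 1 = 15 + 1 = 16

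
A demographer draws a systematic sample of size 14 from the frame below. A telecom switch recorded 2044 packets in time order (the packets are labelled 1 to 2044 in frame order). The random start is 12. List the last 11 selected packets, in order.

k = N/n = 2044/14 = 146
4th selection = 12 + 3×146 = 450
5th: 450 + 146 = 596
6th: 596 + 146 = 742
7th: 742 + 146 = 888
8th: 888 + 146 = 1034
9th: 1034 + 146 = 1180
10th: 1180 + 146 = 1326
11th: 1326 + 146 = 1472
12th: 1472 + 146 = 1618
13th: 1618 + 146 = 1764
14th: 1764 + 146 = 1910

450, 596, 742, 888, 1034, 1180, 1326, 1472, 1618, 1764, 1910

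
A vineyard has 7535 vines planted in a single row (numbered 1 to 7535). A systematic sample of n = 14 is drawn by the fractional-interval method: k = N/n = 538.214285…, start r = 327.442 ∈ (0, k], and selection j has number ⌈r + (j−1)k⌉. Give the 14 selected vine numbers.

j=1: r + 0k = 327.442 → ⌈·⌉ = 328
j=2: r + 1k = 865.656285… → ⌈·⌉ = 866
j=3: r + 2k = 1403.870571… → ⌈·⌉ = 1404
j=4: r + 3k = 1942.084857… → ⌈·⌉ = 1943
j=5: r + 4k = 2480.299142… → ⌈·⌉ = 2481
j=6: r + 5k = 3018.513428… → ⌈·⌉ = 3019
j=7: r + 6k = 3556.727714… → ⌈·⌉ = 3557
j=8: r + 7k = 4094.942 → ⌈·⌉ = 4095
j=9: r + 8k = 4633.156285… → ⌈·⌉ = 4634
j=10: r + 9k = 5171.370571… → ⌈·⌉ = 5172
j=11: r + 10k = 5709.584857… → ⌈·⌉ = 5710
j=12: r + 11k = 6247.799142… → ⌈·⌉ = 6248
j=13: r + 12k = 6786.013428… → ⌈·⌉ = 6787
j=14: r + 13k = 7324.227714… → ⌈·⌉ = 7325

328, 866, 1404, 1943, 2481, 3019, 3557, 4095, 4634, 5172, 5710, 6248, 6787, 7325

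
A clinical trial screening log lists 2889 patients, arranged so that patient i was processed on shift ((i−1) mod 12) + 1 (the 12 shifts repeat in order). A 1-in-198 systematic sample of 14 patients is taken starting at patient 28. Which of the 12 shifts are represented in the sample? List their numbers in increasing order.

Consecutive selections differ by k = 198, so their shift numbers differ by 198 mod 12 = 6.
gcd(198, 12) = 6, so the sample visits 12/6 = 2 distinct residues mod 12.
Start 28 is shift 4; the shifts hit are 4, 10.

4, 10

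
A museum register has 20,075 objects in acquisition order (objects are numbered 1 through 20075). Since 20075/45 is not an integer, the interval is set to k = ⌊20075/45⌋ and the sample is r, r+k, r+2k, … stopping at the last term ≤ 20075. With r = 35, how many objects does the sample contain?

k = ⌊20075/45⌋ = 446
Achieved size = ⌊(20075 − 35)/446⌋ + 1 = ⌊20040/446⌋ + 1 = 44 + 1 = 45
(last selection: 35 + 44×446 = 19659 ≤ 20075; next would be 20105 > 20075)

45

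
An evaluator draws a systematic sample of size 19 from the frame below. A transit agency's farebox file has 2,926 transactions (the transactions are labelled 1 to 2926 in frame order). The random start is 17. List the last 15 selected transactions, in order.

633, 787, 941, 1095, 1249, 1403, 1557, 1711, 1865, 2019, 2173, 2327, 2481, 2635, 2789

k = N/n = 2926/19 = 154
5th selection = 17 + 4×154 = 633
6th: 633 + 154 = 787
7th: 787 + 154 = 941
8th: 941 + 154 = 1095
9th: 1095 + 154 = 1249
10th: 1249 + 154 = 1403
11th: 1403 + 154 = 1557
12th: 1557 + 154 = 1711
13th: 1711 + 154 = 1865
14th: 1865 + 154 = 2019
15th: 2019 + 154 = 2173
16th: 2173 + 154 = 2327
17th: 2327 + 154 = 2481
18th: 2481 + 154 = 2635
19th: 2635 + 154 = 2789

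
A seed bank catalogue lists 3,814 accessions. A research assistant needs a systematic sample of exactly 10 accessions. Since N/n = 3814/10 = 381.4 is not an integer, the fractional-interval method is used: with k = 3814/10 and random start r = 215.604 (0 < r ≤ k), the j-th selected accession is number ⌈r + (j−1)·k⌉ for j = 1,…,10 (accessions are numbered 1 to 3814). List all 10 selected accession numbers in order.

216, 598, 979, 1360, 1742, 2123, 2505, 2886, 3267, 3649

j=1: r + 0k = 215.604 → ⌈·⌉ = 216
j=2: r + 1k = 597.004 → ⌈·⌉ = 598
j=3: r + 2k = 978.404 → ⌈·⌉ = 979
j=4: r + 3k = 1359.804 → ⌈·⌉ = 1360
j=5: r + 4k = 1741.204 → ⌈·⌉ = 1742
j=6: r + 5k = 2122.604 → ⌈·⌉ = 2123
j=7: r + 6k = 2504.004 → ⌈·⌉ = 2505
j=8: r + 7k = 2885.404 → ⌈·⌉ = 2886
j=9: r + 8k = 3266.804 → ⌈·⌉ = 3267
j=10: r + 9k = 3648.204 → ⌈·⌉ = 3649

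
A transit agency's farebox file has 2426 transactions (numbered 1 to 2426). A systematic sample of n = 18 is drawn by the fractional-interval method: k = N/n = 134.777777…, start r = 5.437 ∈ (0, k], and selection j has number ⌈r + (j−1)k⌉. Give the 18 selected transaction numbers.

j=1: r + 0k = 5.437 → ⌈·⌉ = 6
j=2: r + 1k = 140.214777… → ⌈·⌉ = 141
j=3: r + 2k = 274.992555… → ⌈·⌉ = 275
j=4: r + 3k = 409.770333… → ⌈·⌉ = 410
j=5: r + 4k = 544.548111… → ⌈·⌉ = 545
j=6: r + 5k = 679.325888… → ⌈·⌉ = 680
j=7: r + 6k = 814.103666… → ⌈·⌉ = 815
j=8: r + 7k = 948.881444… → ⌈·⌉ = 949
j=9: r + 8k = 1083.659222… → ⌈·⌉ = 1084
j=10: r + 9k = 1218.437 → ⌈·⌉ = 1219
j=11: r + 10k = 1353.214777… → ⌈·⌉ = 1354
j=12: r + 11k = 1487.992555… → ⌈·⌉ = 1488
j=13: r + 12k = 1622.770333… → ⌈·⌉ = 1623
j=14: r + 13k = 1757.548111… → ⌈·⌉ = 1758
j=15: r + 14k = 1892.325888… → ⌈·⌉ = 1893
j=16: r + 15k = 2027.103666… → ⌈·⌉ = 2028
j=17: r + 16k = 2161.881444… → ⌈·⌉ = 2162
j=18: r + 17k = 2296.659222… → ⌈·⌉ = 2297

6, 141, 275, 410, 545, 680, 815, 949, 1084, 1219, 1354, 1488, 1623, 1758, 1893, 2028, 2162, 2297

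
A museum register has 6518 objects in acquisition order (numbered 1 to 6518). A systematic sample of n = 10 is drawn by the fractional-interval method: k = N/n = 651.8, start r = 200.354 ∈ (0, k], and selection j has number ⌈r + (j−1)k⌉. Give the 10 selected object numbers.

201, 853, 1504, 2156, 2808, 3460, 4112, 4763, 5415, 6067

j=1: r + 0k = 200.354 → ⌈·⌉ = 201
j=2: r + 1k = 852.154 → ⌈·⌉ = 853
j=3: r + 2k = 1503.954 → ⌈·⌉ = 1504
j=4: r + 3k = 2155.754 → ⌈·⌉ = 2156
j=5: r + 4k = 2807.554 → ⌈·⌉ = 2808
j=6: r + 5k = 3459.354 → ⌈·⌉ = 3460
j=7: r + 6k = 4111.154 → ⌈·⌉ = 4112
j=8: r + 7k = 4762.954 → ⌈·⌉ = 4763
j=9: r + 8k = 5414.754 → ⌈·⌉ = 5415
j=10: r + 9k = 6066.554 → ⌈·⌉ = 6067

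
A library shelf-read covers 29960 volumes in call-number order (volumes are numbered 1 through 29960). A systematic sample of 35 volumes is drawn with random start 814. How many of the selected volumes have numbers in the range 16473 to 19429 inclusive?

3

k = 29960/35 = 856
First selection ≥ 16473: 814 + ⌈(16473−814)/856⌉·856 = 814 + 19×856 = 17078
Last selection ≤ 19429: 814 + ⌊(19429−814)/856⌋·856 = 814 + 21×856 = 18790
Count = 21 − 19 + 1 = 3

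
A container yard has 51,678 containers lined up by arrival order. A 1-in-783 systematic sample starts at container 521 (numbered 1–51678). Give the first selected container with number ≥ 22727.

23228

k = 783
Steps past start: ⌈(22727 − 521)/783⌉ = ⌈22206/783⌉ = 29
Selected container: 521 + 29×783 = 23228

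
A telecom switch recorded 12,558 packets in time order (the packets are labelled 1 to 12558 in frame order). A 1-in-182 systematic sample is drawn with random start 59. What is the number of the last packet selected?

12435

k = 182
69th selection = r + (69−1)·k = 59 + 68×182 = 59 + 12376 = 12435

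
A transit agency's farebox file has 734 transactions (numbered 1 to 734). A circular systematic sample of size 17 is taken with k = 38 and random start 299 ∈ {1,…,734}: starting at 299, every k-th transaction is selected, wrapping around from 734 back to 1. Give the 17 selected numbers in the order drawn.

299, 337, 375, 413, 451, 489, 527, 565, 603, 641, 679, 717, 21, 59, 97, 135, 173

Selection 1: 299
Selection 2: 299 + 38 = 337
Selection 3: 337 + 38 = 375
Selection 4: 375 + 38 = 413
Selection 5: 413 + 38 = 451
Selection 6: 451 + 38 = 489
Selection 7: 489 + 38 = 527
Selection 8: 527 + 38 = 565
Selection 9: 565 + 38 = 603
Selection 10: 603 + 38 = 641
Selection 11: 641 + 38 = 679
Selection 12: 679 + 38 = 717
Selection 13: 717 + 38 = 755 → 755 − 734 = 21
Selection 14: 21 + 38 = 59
Selection 15: 59 + 38 = 97
Selection 16: 97 + 38 = 135
Selection 17: 135 + 38 = 173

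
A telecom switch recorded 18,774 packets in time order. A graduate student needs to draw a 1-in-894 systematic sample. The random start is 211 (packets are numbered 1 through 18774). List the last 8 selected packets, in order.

14th selection = 211 + 13×894 = 11833
15th: 11833 + 894 = 12727
16th: 12727 + 894 = 13621
17th: 13621 + 894 = 14515
18th: 14515 + 894 = 15409
19th: 15409 + 894 = 16303
20th: 16303 + 894 = 17197
21st: 17197 + 894 = 18091

11833, 12727, 13621, 14515, 15409, 16303, 17197, 18091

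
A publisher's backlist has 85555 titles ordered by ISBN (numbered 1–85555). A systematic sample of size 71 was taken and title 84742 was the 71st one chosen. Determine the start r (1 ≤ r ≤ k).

392

k = 85555/71 = 1205
r = 84742 − (71−1)×1205 = 84742 − 84350 = 392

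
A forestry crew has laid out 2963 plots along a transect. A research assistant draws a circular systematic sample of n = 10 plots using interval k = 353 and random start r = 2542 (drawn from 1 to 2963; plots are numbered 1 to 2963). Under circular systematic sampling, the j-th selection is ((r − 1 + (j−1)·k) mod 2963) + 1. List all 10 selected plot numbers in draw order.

2542, 2895, 285, 638, 991, 1344, 1697, 2050, 2403, 2756

Selection 1: 2542
Selection 2: 2542 + 353 = 2895
Selection 3: 2895 + 353 = 3248 → 3248 − 2963 = 285
Selection 4: 285 + 353 = 638
Selection 5: 638 + 353 = 991
Selection 6: 991 + 353 = 1344
Selection 7: 1344 + 353 = 1697
Selection 8: 1697 + 353 = 2050
Selection 9: 2050 + 353 = 2403
Selection 10: 2403 + 353 = 2756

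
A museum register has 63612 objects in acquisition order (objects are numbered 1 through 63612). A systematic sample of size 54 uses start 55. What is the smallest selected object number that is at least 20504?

21259

k = 63612/54 = 1178
Steps past start: ⌈(20504 − 55)/1178⌉ = ⌈20449/1178⌉ = 18
Selected object: 55 + 18×1178 = 21259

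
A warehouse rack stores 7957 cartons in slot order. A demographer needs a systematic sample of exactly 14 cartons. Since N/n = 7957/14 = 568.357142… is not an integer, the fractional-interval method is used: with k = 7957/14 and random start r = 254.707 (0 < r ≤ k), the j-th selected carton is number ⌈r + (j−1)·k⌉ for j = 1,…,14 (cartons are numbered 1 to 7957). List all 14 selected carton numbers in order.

j=1: r + 0k = 254.707 → ⌈·⌉ = 255
j=2: r + 1k = 823.064142… → ⌈·⌉ = 824
j=3: r + 2k = 1391.421285… → ⌈·⌉ = 1392
j=4: r + 3k = 1959.778428… → ⌈·⌉ = 1960
j=5: r + 4k = 2528.135571… → ⌈·⌉ = 2529
j=6: r + 5k = 3096.492714… → ⌈·⌉ = 3097
j=7: r + 6k = 3664.849857… → ⌈·⌉ = 3665
j=8: r + 7k = 4233.207 → ⌈·⌉ = 4234
j=9: r + 8k = 4801.564142… → ⌈·⌉ = 4802
j=10: r + 9k = 5369.921285… → ⌈·⌉ = 5370
j=11: r + 10k = 5938.278428… → ⌈·⌉ = 5939
j=12: r + 11k = 6506.635571… → ⌈·⌉ = 6507
j=13: r + 12k = 7074.992714… → ⌈·⌉ = 7075
j=14: r + 13k = 7643.349857… → ⌈·⌉ = 7644

255, 824, 1392, 1960, 2529, 3097, 3665, 4234, 4802, 5370, 5939, 6507, 7075, 7644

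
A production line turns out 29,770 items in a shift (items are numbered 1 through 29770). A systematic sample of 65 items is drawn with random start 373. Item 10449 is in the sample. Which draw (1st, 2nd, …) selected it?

23

k = 29770/65 = 458
position = (10449 − 373)/458 + 1 = 10076/458 + 1 = 22 + 1 = 23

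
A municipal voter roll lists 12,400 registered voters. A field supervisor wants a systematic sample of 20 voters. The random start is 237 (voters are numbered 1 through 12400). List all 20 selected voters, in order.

k = N/n = 12400/20 = 620
voter 1: 237
voter 2: 237 + 620 = 857
voter 3: 857 + 620 = 1477
voter 4: 1477 + 620 = 2097
voter 5: 2097 + 620 = 2717
voter 6: 2717 + 620 = 3337
voter 7: 3337 + 620 = 3957
voter 8: 3957 + 620 = 4577
voter 9: 4577 + 620 = 5197
voter 10: 5197 + 620 = 5817
voter 11: 5817 + 620 = 6437
voter 12: 6437 + 620 = 7057
voter 13: 7057 + 620 = 7677
voter 14: 7677 + 620 = 8297
voter 15: 8297 + 620 = 8917
voter 16: 8917 + 620 = 9537
voter 17: 9537 + 620 = 10157
voter 18: 10157 + 620 = 10777
voter 19: 10777 + 620 = 11397
voter 20: 11397 + 620 = 12017

237, 857, 1477, 2097, 2717, 3337, 3957, 4577, 5197, 5817, 6437, 7057, 7677, 8297, 8917, 9537, 10157, 10777, 11397, 12017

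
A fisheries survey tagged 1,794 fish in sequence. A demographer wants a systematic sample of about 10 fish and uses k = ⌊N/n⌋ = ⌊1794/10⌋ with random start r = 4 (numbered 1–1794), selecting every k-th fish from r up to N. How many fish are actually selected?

11

k = ⌊1794/10⌋ = 179
Achieved size = ⌊(1794 − 4)/179⌋ + 1 = ⌊1790/179⌋ + 1 = 10 + 1 = 11
(last selection: 4 + 10×179 = 1794 ≤ 1794; next would be 1973 > 1794)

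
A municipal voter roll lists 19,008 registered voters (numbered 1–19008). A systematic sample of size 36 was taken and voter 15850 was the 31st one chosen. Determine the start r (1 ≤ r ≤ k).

k = 19008/36 = 528
r = 15850 − (31−1)×528 = 15850 − 15840 = 10

10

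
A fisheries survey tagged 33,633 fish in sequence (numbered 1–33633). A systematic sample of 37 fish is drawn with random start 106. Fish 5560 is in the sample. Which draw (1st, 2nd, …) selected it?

k = 33633/37 = 909
position = (5560 − 106)/909 + 1 = 5454/909 + 1 = 6 + 1 = 7

7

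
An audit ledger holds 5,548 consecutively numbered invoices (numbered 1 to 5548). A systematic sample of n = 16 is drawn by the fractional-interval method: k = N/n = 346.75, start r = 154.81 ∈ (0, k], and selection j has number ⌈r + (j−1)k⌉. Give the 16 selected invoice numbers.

j=1: r + 0k = 154.81 → ⌈·⌉ = 155
j=2: r + 1k = 501.56 → ⌈·⌉ = 502
j=3: r + 2k = 848.31 → ⌈·⌉ = 849
j=4: r + 3k = 1195.06 → ⌈·⌉ = 1196
j=5: r + 4k = 1541.81 → ⌈·⌉ = 1542
j=6: r + 5k = 1888.56 → ⌈·⌉ = 1889
j=7: r + 6k = 2235.31 → ⌈·⌉ = 2236
j=8: r + 7k = 2582.06 → ⌈·⌉ = 2583
j=9: r + 8k = 2928.81 → ⌈·⌉ = 2929
j=10: r + 9k = 3275.56 → ⌈·⌉ = 3276
j=11: r + 10k = 3622.31 → ⌈·⌉ = 3623
j=12: r + 11k = 3969.06 → ⌈·⌉ = 3970
j=13: r + 12k = 4315.81 → ⌈·⌉ = 4316
j=14: r + 13k = 4662.56 → ⌈·⌉ = 4663
j=15: r + 14k = 5009.31 → ⌈·⌉ = 5010
j=16: r + 15k = 5356.06 → ⌈·⌉ = 5357

155, 502, 849, 1196, 1542, 1889, 2236, 2583, 2929, 3276, 3623, 3970, 4316, 4663, 5010, 5357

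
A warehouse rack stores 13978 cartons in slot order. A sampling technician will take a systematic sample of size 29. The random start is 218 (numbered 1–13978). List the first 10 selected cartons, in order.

218, 700, 1182, 1664, 2146, 2628, 3110, 3592, 4074, 4556

k = N/n = 13978/29 = 482
carton 1: 218
carton 2: 218 + 482 = 700
carton 3: 700 + 482 = 1182
carton 4: 1182 + 482 = 1664
carton 5: 1664 + 482 = 2146
carton 6: 2146 + 482 = 2628
carton 7: 2628 + 482 = 3110
carton 8: 3110 + 482 = 3592
carton 9: 3592 + 482 = 4074
carton 10: 4074 + 482 = 4556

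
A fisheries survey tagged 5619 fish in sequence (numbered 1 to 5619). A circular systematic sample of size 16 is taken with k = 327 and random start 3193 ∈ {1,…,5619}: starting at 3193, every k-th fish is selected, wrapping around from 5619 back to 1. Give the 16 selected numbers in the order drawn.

3193, 3520, 3847, 4174, 4501, 4828, 5155, 5482, 190, 517, 844, 1171, 1498, 1825, 2152, 2479

Selection 1: 3193
Selection 2: 3193 + 327 = 3520
Selection 3: 3520 + 327 = 3847
Selection 4: 3847 + 327 = 4174
Selection 5: 4174 + 327 = 4501
Selection 6: 4501 + 327 = 4828
Selection 7: 4828 + 327 = 5155
Selection 8: 5155 + 327 = 5482
Selection 9: 5482 + 327 = 5809 → 5809 − 5619 = 190
Selection 10: 190 + 327 = 517
Selection 11: 517 + 327 = 844
Selection 12: 844 + 327 = 1171
Selection 13: 1171 + 327 = 1498
Selection 14: 1498 + 327 = 1825
Selection 15: 1825 + 327 = 2152
Selection 16: 2152 + 327 = 2479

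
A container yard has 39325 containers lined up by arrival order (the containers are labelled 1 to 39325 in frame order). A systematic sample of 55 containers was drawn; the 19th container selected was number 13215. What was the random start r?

345

k = 39325/55 = 715
r = 13215 − (19−1)×715 = 13215 − 12870 = 345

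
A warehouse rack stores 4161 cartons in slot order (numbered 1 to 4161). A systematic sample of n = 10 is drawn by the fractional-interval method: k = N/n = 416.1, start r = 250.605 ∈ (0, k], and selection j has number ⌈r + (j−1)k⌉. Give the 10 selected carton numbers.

j=1: r + 0k = 250.605 → ⌈·⌉ = 251
j=2: r + 1k = 666.705 → ⌈·⌉ = 667
j=3: r + 2k = 1082.805 → ⌈·⌉ = 1083
j=4: r + 3k = 1498.905 → ⌈·⌉ = 1499
j=5: r + 4k = 1915.005 → ⌈·⌉ = 1916
j=6: r + 5k = 2331.105 → ⌈·⌉ = 2332
j=7: r + 6k = 2747.205 → ⌈·⌉ = 2748
j=8: r + 7k = 3163.305 → ⌈·⌉ = 3164
j=9: r + 8k = 3579.405 → ⌈·⌉ = 3580
j=10: r + 9k = 3995.505 → ⌈·⌉ = 3996

251, 667, 1083, 1499, 1916, 2332, 2748, 3164, 3580, 3996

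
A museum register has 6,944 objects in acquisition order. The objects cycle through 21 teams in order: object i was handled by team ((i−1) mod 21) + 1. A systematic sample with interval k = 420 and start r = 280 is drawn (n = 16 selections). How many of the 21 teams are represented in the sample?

1

Consecutive selections differ by k = 420, so their team numbers differ by 420 mod 21 = 0.
gcd(420, 21) = 21, so the sample visits 21/21 = 1 distinct residues mod 21.
Start 280 is team 7; the teams hit are 7.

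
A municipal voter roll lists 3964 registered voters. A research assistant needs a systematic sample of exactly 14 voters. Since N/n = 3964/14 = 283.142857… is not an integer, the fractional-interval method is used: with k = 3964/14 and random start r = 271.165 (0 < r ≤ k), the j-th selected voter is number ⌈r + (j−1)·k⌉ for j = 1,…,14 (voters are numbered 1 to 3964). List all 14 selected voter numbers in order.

j=1: r + 0k = 271.165 → ⌈·⌉ = 272
j=2: r + 1k = 554.307857… → ⌈·⌉ = 555
j=3: r + 2k = 837.450714… → ⌈·⌉ = 838
j=4: r + 3k = 1120.593571… → ⌈·⌉ = 1121
j=5: r + 4k = 1403.736428… → ⌈·⌉ = 1404
j=6: r + 5k = 1686.879285… → ⌈·⌉ = 1687
j=7: r + 6k = 1970.022142… → ⌈·⌉ = 1971
j=8: r + 7k = 2253.165 → ⌈·⌉ = 2254
j=9: r + 8k = 2536.307857… → ⌈·⌉ = 2537
j=10: r + 9k = 2819.450714… → ⌈·⌉ = 2820
j=11: r + 10k = 3102.593571… → ⌈·⌉ = 3103
j=12: r + 11k = 3385.736428… → ⌈·⌉ = 3386
j=13: r + 12k = 3668.879285… → ⌈·⌉ = 3669
j=14: r + 13k = 3952.022142… → ⌈·⌉ = 3953

272, 555, 838, 1121, 1404, 1687, 1971, 2254, 2537, 2820, 3103, 3386, 3669, 3953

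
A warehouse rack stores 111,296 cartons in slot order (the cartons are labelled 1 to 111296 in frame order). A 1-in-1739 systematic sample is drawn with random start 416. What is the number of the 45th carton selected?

76932

k = 1739
45th selection = r + (45−1)·k = 416 + 44×1739 = 416 + 76516 = 76932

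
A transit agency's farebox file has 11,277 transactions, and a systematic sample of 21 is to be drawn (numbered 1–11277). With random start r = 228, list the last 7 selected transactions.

7746, 8283, 8820, 9357, 9894, 10431, 10968

k = N/n = 11277/21 = 537
15th selection = 228 + 14×537 = 7746
16th: 7746 + 537 = 8283
17th: 8283 + 537 = 8820
18th: 8820 + 537 = 9357
19th: 9357 + 537 = 9894
20th: 9894 + 537 = 10431
21st: 10431 + 537 = 10968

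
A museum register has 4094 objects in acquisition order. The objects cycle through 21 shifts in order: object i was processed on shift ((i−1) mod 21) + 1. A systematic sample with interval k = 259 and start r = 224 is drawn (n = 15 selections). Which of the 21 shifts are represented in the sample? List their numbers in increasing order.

7, 14, 21

Consecutive selections differ by k = 259, so their shift numbers differ by 259 mod 21 = 7.
gcd(259, 21) = 7, so the sample visits 21/7 = 3 distinct residues mod 21.
Start 224 is shift 14; the shifts hit are 7, 14, 21.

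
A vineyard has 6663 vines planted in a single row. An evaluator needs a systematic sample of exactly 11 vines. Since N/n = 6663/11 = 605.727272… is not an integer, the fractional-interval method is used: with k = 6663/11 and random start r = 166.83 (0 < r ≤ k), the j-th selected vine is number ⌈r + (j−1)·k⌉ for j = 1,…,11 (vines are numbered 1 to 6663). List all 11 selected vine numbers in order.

j=1: r + 0k = 166.83 → ⌈·⌉ = 167
j=2: r + 1k = 772.557272… → ⌈·⌉ = 773
j=3: r + 2k = 1378.284545… → ⌈·⌉ = 1379
j=4: r + 3k = 1984.011818… → ⌈·⌉ = 1985
j=5: r + 4k = 2589.739090… → ⌈·⌉ = 2590
j=6: r + 5k = 3195.466363… → ⌈·⌉ = 3196
j=7: r + 6k = 3801.193636… → ⌈·⌉ = 3802
j=8: r + 7k = 4406.920909… → ⌈·⌉ = 4407
j=9: r + 8k = 5012.648181… → ⌈·⌉ = 5013
j=10: r + 9k = 5618.375454… → ⌈·⌉ = 5619
j=11: r + 10k = 6224.102727… → ⌈·⌉ = 6225

167, 773, 1379, 1985, 2590, 3196, 3802, 4407, 5013, 5619, 6225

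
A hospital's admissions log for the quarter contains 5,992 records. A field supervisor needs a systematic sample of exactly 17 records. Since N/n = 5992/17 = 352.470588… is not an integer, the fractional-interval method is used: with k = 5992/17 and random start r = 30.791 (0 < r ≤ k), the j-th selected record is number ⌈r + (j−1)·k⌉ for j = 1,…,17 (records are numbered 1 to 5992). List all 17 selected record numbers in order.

j=1: r + 0k = 30.791 → ⌈·⌉ = 31
j=2: r + 1k = 383.261588… → ⌈·⌉ = 384
j=3: r + 2k = 735.732176… → ⌈·⌉ = 736
j=4: r + 3k = 1088.202764… → ⌈·⌉ = 1089
j=5: r + 4k = 1440.673352… → ⌈·⌉ = 1441
j=6: r + 5k = 1793.143941… → ⌈·⌉ = 1794
j=7: r + 6k = 2145.614529… → ⌈·⌉ = 2146
j=8: r + 7k = 2498.085117… → ⌈·⌉ = 2499
j=9: r + 8k = 2850.555705… → ⌈·⌉ = 2851
j=10: r + 9k = 3203.026294… → ⌈·⌉ = 3204
j=11: r + 10k = 3555.496882… → ⌈·⌉ = 3556
j=12: r + 11k = 3907.967470… → ⌈·⌉ = 3908
j=13: r + 12k = 4260.438058… → ⌈·⌉ = 4261
j=14: r + 13k = 4612.908647… → ⌈·⌉ = 4613
j=15: r + 14k = 4965.379235… → ⌈·⌉ = 4966
j=16: r + 15k = 5317.849823… → ⌈·⌉ = 5318
j=17: r + 16k = 5670.320411… → ⌈·⌉ = 5671

31, 384, 736, 1089, 1441, 1794, 2146, 2499, 2851, 3204, 3556, 3908, 4261, 4613, 4966, 5318, 5671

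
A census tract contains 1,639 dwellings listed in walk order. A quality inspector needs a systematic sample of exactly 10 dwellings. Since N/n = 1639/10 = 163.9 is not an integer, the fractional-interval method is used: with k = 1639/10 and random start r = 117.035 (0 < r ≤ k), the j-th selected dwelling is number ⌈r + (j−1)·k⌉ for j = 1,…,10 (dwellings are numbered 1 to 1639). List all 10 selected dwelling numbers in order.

118, 281, 445, 609, 773, 937, 1101, 1265, 1429, 1593

j=1: r + 0k = 117.035 → ⌈·⌉ = 118
j=2: r + 1k = 280.935 → ⌈·⌉ = 281
j=3: r + 2k = 444.835 → ⌈·⌉ = 445
j=4: r + 3k = 608.735 → ⌈·⌉ = 609
j=5: r + 4k = 772.635 → ⌈·⌉ = 773
j=6: r + 5k = 936.535 → ⌈·⌉ = 937
j=7: r + 6k = 1100.435 → ⌈·⌉ = 1101
j=8: r + 7k = 1264.335 → ⌈·⌉ = 1265
j=9: r + 8k = 1428.235 → ⌈·⌉ = 1429
j=10: r + 9k = 1592.135 → ⌈·⌉ = 1593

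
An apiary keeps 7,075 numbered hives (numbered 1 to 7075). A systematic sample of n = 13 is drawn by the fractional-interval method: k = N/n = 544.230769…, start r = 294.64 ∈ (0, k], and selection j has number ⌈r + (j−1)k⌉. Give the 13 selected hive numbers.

j=1: r + 0k = 294.64 → ⌈·⌉ = 295
j=2: r + 1k = 838.870769… → ⌈·⌉ = 839
j=3: r + 2k = 1383.101538… → ⌈·⌉ = 1384
j=4: r + 3k = 1927.332307… → ⌈·⌉ = 1928
j=5: r + 4k = 2471.563076… → ⌈·⌉ = 2472
j=6: r + 5k = 3015.793846… → ⌈·⌉ = 3016
j=7: r + 6k = 3560.024615… → ⌈·⌉ = 3561
j=8: r + 7k = 4104.255384… → ⌈·⌉ = 4105
j=9: r + 8k = 4648.486153… → ⌈·⌉ = 4649
j=10: r + 9k = 5192.716923… → ⌈·⌉ = 5193
j=11: r + 10k = 5736.947692… → ⌈·⌉ = 5737
j=12: r + 11k = 6281.178461… → ⌈·⌉ = 6282
j=13: r + 12k = 6825.409230… → ⌈·⌉ = 6826

295, 839, 1384, 1928, 2472, 3016, 3561, 4105, 4649, 5193, 5737, 6282, 6826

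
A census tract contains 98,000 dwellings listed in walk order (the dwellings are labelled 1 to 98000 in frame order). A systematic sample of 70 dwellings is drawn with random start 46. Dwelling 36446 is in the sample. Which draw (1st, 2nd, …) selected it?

27

k = 98000/70 = 1400
position = (36446 − 46)/1400 + 1 = 36400/1400 + 1 = 26 + 1 = 27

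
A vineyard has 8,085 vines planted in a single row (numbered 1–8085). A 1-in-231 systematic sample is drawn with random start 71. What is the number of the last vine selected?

7925

k = 231
35th selection = r + (35−1)·k = 71 + 34×231 = 71 + 7854 = 7925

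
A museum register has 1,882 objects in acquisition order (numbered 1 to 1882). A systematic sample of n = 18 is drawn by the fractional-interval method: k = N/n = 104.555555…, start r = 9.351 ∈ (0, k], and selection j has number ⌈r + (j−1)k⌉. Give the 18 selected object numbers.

10, 114, 219, 324, 428, 533, 637, 742, 846, 951, 1055, 1160, 1265, 1369, 1474, 1578, 1683, 1787

j=1: r + 0k = 9.351 → ⌈·⌉ = 10
j=2: r + 1k = 113.906555… → ⌈·⌉ = 114
j=3: r + 2k = 218.462111… → ⌈·⌉ = 219
j=4: r + 3k = 323.017666… → ⌈·⌉ = 324
j=5: r + 4k = 427.573222… → ⌈·⌉ = 428
j=6: r + 5k = 532.128777… → ⌈·⌉ = 533
j=7: r + 6k = 636.684333… → ⌈·⌉ = 637
j=8: r + 7k = 741.239888… → ⌈·⌉ = 742
j=9: r + 8k = 845.795444… → ⌈·⌉ = 846
j=10: r + 9k = 950.351 → ⌈·⌉ = 951
j=11: r + 10k = 1054.906555… → ⌈·⌉ = 1055
j=12: r + 11k = 1159.462111… → ⌈·⌉ = 1160
j=13: r + 12k = 1264.017666… → ⌈·⌉ = 1265
j=14: r + 13k = 1368.573222… → ⌈·⌉ = 1369
j=15: r + 14k = 1473.128777… → ⌈·⌉ = 1474
j=16: r + 15k = 1577.684333… → ⌈·⌉ = 1578
j=17: r + 16k = 1682.239888… → ⌈·⌉ = 1683
j=18: r + 17k = 1786.795444… → ⌈·⌉ = 1787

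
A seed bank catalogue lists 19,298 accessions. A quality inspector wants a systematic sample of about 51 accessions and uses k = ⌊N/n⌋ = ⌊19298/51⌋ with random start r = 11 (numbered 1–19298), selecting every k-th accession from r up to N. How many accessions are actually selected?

52

k = ⌊19298/51⌋ = 378
Achieved size = ⌊(19298 − 11)/378⌋ + 1 = ⌊19287/378⌋ + 1 = 51 + 1 = 52
(last selection: 11 + 51×378 = 19289 ≤ 19298; next would be 19667 > 19298)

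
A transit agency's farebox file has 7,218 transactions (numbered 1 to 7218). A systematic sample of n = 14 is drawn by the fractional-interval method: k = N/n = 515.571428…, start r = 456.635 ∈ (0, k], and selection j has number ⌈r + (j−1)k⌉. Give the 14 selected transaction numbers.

457, 973, 1488, 2004, 2519, 3035, 3551, 4066, 4582, 5097, 5613, 6128, 6644, 7160

j=1: r + 0k = 456.635 → ⌈·⌉ = 457
j=2: r + 1k = 972.206428… → ⌈·⌉ = 973
j=3: r + 2k = 1487.777857… → ⌈·⌉ = 1488
j=4: r + 3k = 2003.349285… → ⌈·⌉ = 2004
j=5: r + 4k = 2518.920714… → ⌈·⌉ = 2519
j=6: r + 5k = 3034.492142… → ⌈·⌉ = 3035
j=7: r + 6k = 3550.063571… → ⌈·⌉ = 3551
j=8: r + 7k = 4065.635 → ⌈·⌉ = 4066
j=9: r + 8k = 4581.206428… → ⌈·⌉ = 4582
j=10: r + 9k = 5096.777857… → ⌈·⌉ = 5097
j=11: r + 10k = 5612.349285… → ⌈·⌉ = 5613
j=12: r + 11k = 6127.920714… → ⌈·⌉ = 6128
j=13: r + 12k = 6643.492142… → ⌈·⌉ = 6644
j=14: r + 13k = 7159.063571… → ⌈·⌉ = 7160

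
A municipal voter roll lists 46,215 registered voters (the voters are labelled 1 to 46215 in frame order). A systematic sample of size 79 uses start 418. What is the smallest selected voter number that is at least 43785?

k = 46215/79 = 585
Steps past start: ⌈(43785 − 418)/585⌉ = ⌈43367/585⌉ = 75
Selected voter: 418 + 75×585 = 44293

44293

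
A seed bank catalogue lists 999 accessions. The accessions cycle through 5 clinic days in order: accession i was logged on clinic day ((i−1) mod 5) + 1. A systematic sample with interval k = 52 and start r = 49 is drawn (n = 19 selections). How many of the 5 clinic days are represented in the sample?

5

Consecutive selections differ by k = 52, so their clinic day numbers differ by 52 mod 5 = 2.
gcd(52, 5) = 1, so the sample visits 5/1 = 5 distinct residues mod 5.
Start 49 is clinic day 4; the clinic days hit are 1, 2, 3, 4, 5.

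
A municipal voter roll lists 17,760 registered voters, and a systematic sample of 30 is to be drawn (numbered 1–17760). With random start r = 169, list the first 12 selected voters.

169, 761, 1353, 1945, 2537, 3129, 3721, 4313, 4905, 5497, 6089, 6681

k = N/n = 17760/30 = 592
voter 1: 169
voter 2: 169 + 592 = 761
voter 3: 761 + 592 = 1353
voter 4: 1353 + 592 = 1945
voter 5: 1945 + 592 = 2537
voter 6: 2537 + 592 = 3129
voter 7: 3129 + 592 = 3721
voter 8: 3721 + 592 = 4313
voter 9: 4313 + 592 = 4905
voter 10: 4905 + 592 = 5497
voter 11: 5497 + 592 = 6089
voter 12: 6089 + 592 = 6681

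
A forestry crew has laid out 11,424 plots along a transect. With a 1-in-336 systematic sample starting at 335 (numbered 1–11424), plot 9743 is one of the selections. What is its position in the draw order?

29

k = 336
position = (9743 − 335)/336 + 1 = 9408/336 + 1 = 28 + 1 = 29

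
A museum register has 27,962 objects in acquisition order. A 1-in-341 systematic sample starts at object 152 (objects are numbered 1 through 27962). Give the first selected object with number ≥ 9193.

k = 341
Steps past start: ⌈(9193 − 152)/341⌉ = ⌈9041/341⌉ = 27
Selected object: 152 + 27×341 = 9359

9359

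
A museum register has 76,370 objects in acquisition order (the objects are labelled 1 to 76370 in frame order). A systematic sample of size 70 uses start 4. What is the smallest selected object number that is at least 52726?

k = 76370/70 = 1091
Steps past start: ⌈(52726 − 4)/1091⌉ = ⌈52722/1091⌉ = 49
Selected object: 4 + 49×1091 = 53463

53463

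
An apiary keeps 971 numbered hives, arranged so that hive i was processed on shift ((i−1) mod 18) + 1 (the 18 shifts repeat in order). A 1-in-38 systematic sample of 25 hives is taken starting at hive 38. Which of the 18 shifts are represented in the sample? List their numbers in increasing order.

2, 4, 6, 8, 10, 12, 14, 16, 18

Consecutive selections differ by k = 38, so their shift numbers differ by 38 mod 18 = 2.
gcd(38, 18) = 2, so the sample visits 18/2 = 9 distinct residues mod 18.
Start 38 is shift 2; the shifts hit are 2, 4, 6, 8, 10, 12, 14, 16, 18.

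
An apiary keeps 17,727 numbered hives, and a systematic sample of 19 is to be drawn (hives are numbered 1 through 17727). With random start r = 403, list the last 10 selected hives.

8800, 9733, 10666, 11599, 12532, 13465, 14398, 15331, 16264, 17197

k = N/n = 17727/19 = 933
10th selection = 403 + 9×933 = 8800
11th: 8800 + 933 = 9733
12th: 9733 + 933 = 10666
13th: 10666 + 933 = 11599
14th: 11599 + 933 = 12532
15th: 12532 + 933 = 13465
16th: 13465 + 933 = 14398
17th: 14398 + 933 = 15331
18th: 15331 + 933 = 16264
19th: 16264 + 933 = 17197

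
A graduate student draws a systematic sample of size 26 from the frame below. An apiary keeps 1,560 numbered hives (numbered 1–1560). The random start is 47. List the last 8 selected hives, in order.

1127, 1187, 1247, 1307, 1367, 1427, 1487, 1547

k = N/n = 1560/26 = 60
19th selection = 47 + 18×60 = 1127
20th: 1127 + 60 = 1187
21st: 1187 + 60 = 1247
22nd: 1247 + 60 = 1307
23rd: 1307 + 60 = 1367
24th: 1367 + 60 = 1427
25th: 1427 + 60 = 1487
26th: 1487 + 60 = 1547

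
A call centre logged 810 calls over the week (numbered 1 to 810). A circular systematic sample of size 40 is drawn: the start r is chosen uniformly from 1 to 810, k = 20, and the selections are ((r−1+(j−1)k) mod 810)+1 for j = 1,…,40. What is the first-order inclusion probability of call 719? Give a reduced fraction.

For each position j, as r ranges over 1…810 the j-th selection hits every call exactly once, so call 719 is selected for exactly 40 of the 810 starts.
Inclusion probability = 40/810 = 4/81.

4/81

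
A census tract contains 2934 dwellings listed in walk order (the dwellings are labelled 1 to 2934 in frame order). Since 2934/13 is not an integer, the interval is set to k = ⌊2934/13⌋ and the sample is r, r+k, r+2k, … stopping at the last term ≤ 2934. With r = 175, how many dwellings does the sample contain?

13

k = ⌊2934/13⌋ = 225
Achieved size = ⌊(2934 − 175)/225⌋ + 1 = ⌊2759/225⌋ + 1 = 12 + 1 = 13
(last selection: 175 + 12×225 = 2875 ≤ 2934; next would be 3100 > 2934)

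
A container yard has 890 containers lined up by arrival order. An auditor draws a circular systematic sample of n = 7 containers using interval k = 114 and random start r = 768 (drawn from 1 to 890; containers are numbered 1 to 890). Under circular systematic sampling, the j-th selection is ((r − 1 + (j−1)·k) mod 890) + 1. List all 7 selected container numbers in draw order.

768, 882, 106, 220, 334, 448, 562

Selection 1: 768
Selection 2: 768 + 114 = 882
Selection 3: 882 + 114 = 996 → 996 − 890 = 106
Selection 4: 106 + 114 = 220
Selection 5: 220 + 114 = 334
Selection 6: 334 + 114 = 448
Selection 7: 448 + 114 = 562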